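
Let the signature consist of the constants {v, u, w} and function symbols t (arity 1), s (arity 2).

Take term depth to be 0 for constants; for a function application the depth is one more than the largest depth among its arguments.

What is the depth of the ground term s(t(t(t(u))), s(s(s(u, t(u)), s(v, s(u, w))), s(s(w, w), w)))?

5

depth(t(u)) = 1 + depth(u) = 1 + 0 = 1
depth(t(t(u))) = 1 + depth(t(u)) = 1 + 1 = 2
depth(t(t(t(u)))) = 1 + depth(t(t(u))) = 1 + 2 = 3
depth(s(u, t(u))) = 1 + max(0, 1) = 2
depth(s(u, w)) = 1 + max(0, 0) = 1
depth(s(v, s(u, w))) = 1 + max(0, 1) = 2
depth(s(s(u, t(u)), s(v, s(u, w)))) = 1 + max(2, 2) = 3
depth(s(w, w)) = 1 + max(0, 0) = 1
depth(s(s(w, w), w)) = 1 + max(1, 0) = 2
depth(s(s(s(u, t(u)), s(v, s(u, w))), s(s(w, w), w))) = 1 + max(3, 2) = 4
depth(s(t(t(t(u))), s(s(s(u, t(u)), s(v, s(u, w))), s(s(w, w), w)))) = 1 + max(3, 4) = 5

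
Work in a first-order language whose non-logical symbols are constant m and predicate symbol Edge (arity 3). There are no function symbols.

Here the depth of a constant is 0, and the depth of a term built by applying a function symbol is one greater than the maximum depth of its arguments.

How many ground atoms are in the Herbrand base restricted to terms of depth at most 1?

1

First count ground terms of depth ≤ 1.
With no function symbols every ground term is a constant, so there is exactly 1 ground term at every depth bound.
N_0 = 1
N_1 = 1
Explicitly: m.
So |H| = 1.
A ground atom is a predicate applied to a tuple of terms from H, so the count is the sum over predicates of |H|^arity:
  Edge: 1^3 = 1
Total ground atoms: 1.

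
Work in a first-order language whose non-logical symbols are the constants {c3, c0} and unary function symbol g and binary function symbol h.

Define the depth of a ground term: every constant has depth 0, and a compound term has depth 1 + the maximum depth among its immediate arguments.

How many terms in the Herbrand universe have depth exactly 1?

Let N_k = |{terms of depth ≤ k}|. Then N_0 = 2 and N_k = 2 + N_{k-1} + N_{k-1}^2 for k ≥ 1 (one summand per function symbol, arity giving the exponent).
N_0 = 2
N_1 = 2 + 2 + 2^2 = 8
Terms of depth exactly 1: N_1 − N_0 = 8 − 2 = 6.

6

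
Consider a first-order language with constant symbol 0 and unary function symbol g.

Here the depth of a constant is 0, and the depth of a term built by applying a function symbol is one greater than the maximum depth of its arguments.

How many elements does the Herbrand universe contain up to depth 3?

4

Write N_k for the number of ground terms of depth ≤ k. A term of depth ≤ k is either a constant or a function symbol applied to arguments of depth ≤ k−1, so N_k = 1 + N_{k-1}.
N_0 = 1
N_1 = 1 + 1 = 2
N_2 = 1 + 2 = 3
N_3 = 1 + 3 = 4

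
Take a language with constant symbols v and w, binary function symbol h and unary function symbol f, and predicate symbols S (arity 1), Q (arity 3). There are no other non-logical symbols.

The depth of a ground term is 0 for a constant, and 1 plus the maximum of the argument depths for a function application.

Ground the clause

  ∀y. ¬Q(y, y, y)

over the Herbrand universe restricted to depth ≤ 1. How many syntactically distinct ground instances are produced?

8

Ground terms of depth ≤ 1:
  If N_k denotes the number of depth-≤k ground terms, the 2 constants give N_0 = 2, and each function symbol of arity r contributes N_{k-1}^r new terms at level k: N_k = 2 + N_{k-1}^2 + N_{k-1}.
  N_0 = 2
  N_1 = 2 + 2^2 + 2 = 8
  Explicitly: v, w, h(v, v), h(v, w), h(w, v), h(w, w), f(v), f(w).
So there are 8 ground terms available for substitution.
The clause has 1 distinct variable (y), which appears in the body. In the free term algebra distinct substitutions yield syntactically distinct ground instances.
Number of ground instances = 8.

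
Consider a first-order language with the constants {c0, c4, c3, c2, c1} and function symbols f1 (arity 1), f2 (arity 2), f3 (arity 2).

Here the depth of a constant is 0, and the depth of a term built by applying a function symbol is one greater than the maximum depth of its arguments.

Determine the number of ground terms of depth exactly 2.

Let N_k count ground terms of depth at most k. Each non-constant term of depth ≤ k is some function symbol applied to depth-≤(k−1) arguments, giving N_k = 5 + N_{k-1} + N_{k-1}^2 + N_{k-1}^2.
N_0 = 5
N_1 = 5 + 5 + 5^2 + 5^2 = 60
N_2 = 5 + 60 + 60^2 + 60^2 = 7265
Terms of depth exactly 2: N_2 − N_1 = 7265 − 60 = 7205.

7205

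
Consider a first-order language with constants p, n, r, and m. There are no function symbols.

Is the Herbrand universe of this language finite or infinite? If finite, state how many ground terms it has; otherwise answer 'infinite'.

There are no function symbols, so every ground term is one of the 4 constants.
The Herbrand universe is {p, n, r, m}, which is finite with 4 elements.

4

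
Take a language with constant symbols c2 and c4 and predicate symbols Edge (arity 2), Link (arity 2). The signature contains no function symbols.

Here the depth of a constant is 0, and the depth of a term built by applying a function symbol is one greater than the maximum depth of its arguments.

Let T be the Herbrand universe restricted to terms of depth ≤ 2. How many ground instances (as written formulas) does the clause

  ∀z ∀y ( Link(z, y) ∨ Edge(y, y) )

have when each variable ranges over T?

4

Ground terms of depth ≤ 2:
  With no function symbols every ground term is a constant, so there are exactly 2 ground terms at every depth bound.
  N_0 = 2
  N_1 = 2
  N_2 = 2
  Explicitly: c2, c4.
So there are 2 ground terms available for substitution.
There are 2 variables to instantiate (z, y), each occurring in at least one literal, so different choices give different ground instances.
Number of ground instances = 2^2 = 4.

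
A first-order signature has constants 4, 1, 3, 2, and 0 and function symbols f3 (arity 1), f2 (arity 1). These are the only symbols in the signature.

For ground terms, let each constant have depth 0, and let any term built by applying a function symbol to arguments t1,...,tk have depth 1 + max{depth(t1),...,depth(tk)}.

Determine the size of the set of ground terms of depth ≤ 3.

Let N_k = |{terms of depth ≤ k}|. Then N_0 = 5 and N_k = 5 + N_{k-1} + N_{k-1} for k ≥ 1 (one summand per function symbol, arity giving the exponent).
N_0 = 5
N_1 = 5 + 5 + 5 = 15
N_2 = 5 + 15 + 15 = 35
N_3 = 5 + 35 + 35 = 75

75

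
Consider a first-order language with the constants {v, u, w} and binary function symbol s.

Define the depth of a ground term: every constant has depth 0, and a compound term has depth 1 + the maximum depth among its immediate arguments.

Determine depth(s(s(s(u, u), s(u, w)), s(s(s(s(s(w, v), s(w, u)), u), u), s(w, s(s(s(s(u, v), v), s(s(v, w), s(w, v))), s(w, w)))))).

7

depth(s(u, u)) = 1 + max(0, 0) = 1
depth(s(u, w)) = 1 + max(0, 0) = 1
depth(s(s(u, u), s(u, w))) = 1 + max(1, 1) = 2
depth(s(w, v)) = 1 + max(0, 0) = 1
depth(s(w, u)) = 1 + max(0, 0) = 1
depth(s(s(w, v), s(w, u))) = 1 + max(1, 1) = 2
depth(s(s(s(w, v), s(w, u)), u)) = 1 + max(2, 0) = 3
depth(s(s(s(s(w, v), s(w, u)), u), u)) = 1 + max(3, 0) = 4
depth(s(u, v)) = 1 + max(0, 0) = 1
depth(s(s(u, v), v)) = 1 + max(1, 0) = 2
depth(s(v, w)) = 1 + max(0, 0) = 1
depth(s(s(v, w), s(w, v))) = 1 + max(1, 1) = 2
depth(s(s(s(u, v), v), s(s(v, w), s(w, v)))) = 1 + max(2, 2) = 3
depth(s(w, w)) = 1 + max(0, 0) = 1
depth(s(s(s(s(u, v), v), s(s(v, w), s(w, v))), s(w, w))) = 1 + max(3, 1) = 4
depth(s(w, s(s(s(s(u, v), v), s(s(v, w), s(w, v))), s(w, w)))) = 1 + max(0, 4) = 5
depth(s(s(s(s(s(w, v), s(w, u)), u), u), s(w, s(s(s(s(u, v), v), s(s(v, w), s(w, v))), s(w, w))))) = 1 + max(4, 5) = 6
depth(s(s(s(u, u), s(u, w)), s(s(s(s(s(w, v), s(w, u)), u), u), s(w, s(s(s(s(u, v), v), s(s(v, w), s(w, v))), s(w, w)))))) = 1 + max(2, 6) = 7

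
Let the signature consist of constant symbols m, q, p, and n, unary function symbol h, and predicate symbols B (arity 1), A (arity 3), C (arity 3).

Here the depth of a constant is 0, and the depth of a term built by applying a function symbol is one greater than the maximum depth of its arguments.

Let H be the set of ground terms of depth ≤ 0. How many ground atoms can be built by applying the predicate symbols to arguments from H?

132

First count ground terms of depth ≤ 0.
If N_k denotes the number of depth-≤k ground terms, the 4 constants give N_0 = 4, and each function symbol of arity r contributes N_{k-1}^r new terms at level k: N_k = 4 + N_{k-1}.
N_0 = 4
Explicitly: m, q, p, n.
So |H| = 4.
Ground atoms are formed by filling each argument slot of a predicate with a term from H, so an r-ary predicate gives |H|^r atoms:
  B: 4;  A: 4^3 = 64;  C: 4^3 = 64
Total ground atoms: 4 + 64 + 64 = 132.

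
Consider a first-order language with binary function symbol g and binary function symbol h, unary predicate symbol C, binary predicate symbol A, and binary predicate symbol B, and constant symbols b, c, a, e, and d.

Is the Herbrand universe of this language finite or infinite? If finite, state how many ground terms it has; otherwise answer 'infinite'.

infinite

The signature has at least one function symbol (g, arity 2) and at least one constant (b).
Iterating g gives infinitely many distinct ground terms: b, g(b, b), g(g(b, b), g(b, b)), ...
So the Herbrand universe is infinite.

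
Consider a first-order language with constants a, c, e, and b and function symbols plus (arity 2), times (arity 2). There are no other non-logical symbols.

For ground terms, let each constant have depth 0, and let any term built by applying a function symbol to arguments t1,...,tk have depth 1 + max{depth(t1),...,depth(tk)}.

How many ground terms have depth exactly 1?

32

If N_k denotes the number of depth-≤k ground terms, the 4 constants give N_0 = 4, and each function symbol of arity r contributes N_{k-1}^r new terms at level k: N_k = 4 + N_{k-1}^2 + N_{k-1}^2.
N_0 = 4
N_1 = 4 + 4^2 + 4^2 = 36
Terms of depth exactly 1: N_1 − N_0 = 36 − 4 = 32.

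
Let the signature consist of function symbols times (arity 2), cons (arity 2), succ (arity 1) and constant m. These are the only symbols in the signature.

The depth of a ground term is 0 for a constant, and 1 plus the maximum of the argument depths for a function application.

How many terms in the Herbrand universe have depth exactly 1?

3

Count level by level. With function symbols times/2, cons/2, succ/1, the terms of depth ≤ k are the 1 constant together with each function applied to depth-≤(k−1) tuples, so N_k = 1 + N_{k-1}^2 + N_{k-1}^2 + N_{k-1}.
N_0 = 1
N_1 = 1 + 1^2 + 1^2 + 1 = 4
Terms of depth exactly 1: N_1 − N_0 = 4 − 1 = 3.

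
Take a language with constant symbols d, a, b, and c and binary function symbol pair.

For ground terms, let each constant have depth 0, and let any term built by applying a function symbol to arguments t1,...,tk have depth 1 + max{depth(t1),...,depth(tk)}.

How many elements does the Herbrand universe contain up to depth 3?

Let N_k count ground terms of depth at most k. Each non-constant term of depth ≤ k is some function symbol applied to depth-≤(k−1) arguments, giving N_k = 4 + N_{k-1}^2.
N_0 = 4
N_1 = 4 + 4^2 = 20
N_2 = 4 + 20^2 = 404
N_3 = 4 + 404^2 = 163220

163220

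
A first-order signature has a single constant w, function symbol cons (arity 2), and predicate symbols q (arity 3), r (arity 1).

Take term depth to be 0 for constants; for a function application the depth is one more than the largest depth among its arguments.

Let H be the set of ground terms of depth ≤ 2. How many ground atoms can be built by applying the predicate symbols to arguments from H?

130

First count ground terms of depth ≤ 2.
Let N_k = |{terms of depth ≤ k}|. Then N_0 = 1 and N_k = 1 + N_{k-1}^2 for k ≥ 1 (one summand per function symbol, arity giving the exponent).
N_0 = 1
N_1 = 1 + 1^2 = 2
N_2 = 1 + 2^2 = 5
Explicitly: w, cons(w, w), cons(w, cons(w, w)), cons(cons(w, w), w), cons(cons(w, w), cons(w, w)).
So |H| = 5.
A ground atom is a predicate applied to a tuple of terms from H, so the count is the sum over predicates of |H|^arity:
  q: 5^3 = 125;  r: 5
Total ground atoms: 125 + 5 = 130.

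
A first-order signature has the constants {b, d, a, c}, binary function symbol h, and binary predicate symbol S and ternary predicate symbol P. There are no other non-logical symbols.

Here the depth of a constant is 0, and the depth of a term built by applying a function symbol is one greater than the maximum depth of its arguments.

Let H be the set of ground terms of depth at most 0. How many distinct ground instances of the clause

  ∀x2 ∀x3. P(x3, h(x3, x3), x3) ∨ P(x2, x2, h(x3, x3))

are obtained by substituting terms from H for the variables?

Ground terms of depth ≤ 0:
  Count level by level. With function symbols h/2, the terms of depth ≤ k are the 4 constants together with each function applied to depth-≤(k−1) tuples, so N_k = 4 + N_{k-1}^2.
  N_0 = 4
So there are 4 ground terms available for substitution.
The body mentions every one of the 2 quantified variables; since ground terms form a free algebra, no two substitutions collapse to the same formula.
Number of ground instances = 4^2 = 16.

16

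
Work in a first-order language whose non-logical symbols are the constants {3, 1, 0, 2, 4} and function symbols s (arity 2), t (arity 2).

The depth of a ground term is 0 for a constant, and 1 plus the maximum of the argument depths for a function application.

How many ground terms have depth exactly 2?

Let N_k count ground terms of depth at most k. Each non-constant term of depth ≤ k is some function symbol applied to depth-≤(k−1) arguments, giving N_k = 5 + N_{k-1}^2 + N_{k-1}^2.
N_0 = 5
N_1 = 5 + 5^2 + 5^2 = 55
N_2 = 5 + 55^2 + 55^2 = 6055
Terms of depth exactly 2: N_2 − N_1 = 6055 − 55 = 6000.

6000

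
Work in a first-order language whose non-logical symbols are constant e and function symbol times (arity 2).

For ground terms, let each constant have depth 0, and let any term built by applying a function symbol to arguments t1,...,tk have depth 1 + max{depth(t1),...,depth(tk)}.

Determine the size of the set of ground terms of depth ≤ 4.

Let N_k count ground terms of depth at most k. Each non-constant term of depth ≤ k is some function symbol applied to depth-≤(k−1) arguments, giving N_k = 1 + N_{k-1}^2.
N_0 = 1
N_1 = 1 + 1^2 = 2
N_2 = 1 + 2^2 = 5
N_3 = 1 + 5^2 = 26
N_4 = 1 + 26^2 = 677

677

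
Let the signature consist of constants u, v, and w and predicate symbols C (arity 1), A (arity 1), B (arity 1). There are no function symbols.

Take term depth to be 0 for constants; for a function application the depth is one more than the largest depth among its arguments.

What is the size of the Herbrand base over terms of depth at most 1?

9

First count ground terms of depth ≤ 1.
With no function symbols every ground term is a constant, so there are exactly 3 ground terms at every depth bound.
N_0 = 3
N_1 = 3
Explicitly: u, v, w.
So |H| = 3.
For each predicate symbol, the number of ground atoms is |H| raised to its arity; summing:
  C: 3;  A: 3;  B: 3
Total ground atoms: 3 + 3 + 3 = 9.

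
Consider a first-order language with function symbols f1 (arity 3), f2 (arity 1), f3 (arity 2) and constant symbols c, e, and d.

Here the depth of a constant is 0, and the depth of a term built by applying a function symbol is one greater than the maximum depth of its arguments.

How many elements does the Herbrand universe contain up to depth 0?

3

Let N_k = |{terms of depth ≤ k}|. Then N_0 = 3 and N_k = 3 + N_{k-1}^3 + N_{k-1} + N_{k-1}^2 for k ≥ 1 (one summand per function symbol, arity giving the exponent).
N_0 = 3
Explicitly: c, e, d.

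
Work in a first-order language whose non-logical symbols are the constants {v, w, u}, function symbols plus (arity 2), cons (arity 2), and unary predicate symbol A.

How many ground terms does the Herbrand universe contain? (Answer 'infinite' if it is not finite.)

The signature has at least one function symbol (plus, arity 2) and at least one constant (v).
Iterating plus gives infinitely many distinct ground terms: v, plus(v, v), plus(plus(v, v), plus(v, v)), ...
So the Herbrand universe is infinite.

infinite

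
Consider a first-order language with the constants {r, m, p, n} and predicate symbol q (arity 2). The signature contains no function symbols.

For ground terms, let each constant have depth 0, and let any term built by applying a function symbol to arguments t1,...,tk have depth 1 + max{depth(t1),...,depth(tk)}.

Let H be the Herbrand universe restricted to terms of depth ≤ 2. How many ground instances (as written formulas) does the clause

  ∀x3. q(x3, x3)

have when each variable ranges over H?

Ground terms of depth ≤ 2:
  With no function symbols every ground term is a constant, so there are exactly 4 ground terms at every depth bound.
  N_0 = 4
  N_1 = 4
  N_2 = 4
  Explicitly: r, m, p, n.
So there are 4 ground terms available for substitution.
The body mentions the single quantified variable x3; since ground terms form a free algebra, no two substitutions collapse to the same formula.
Number of ground instances = 4.

4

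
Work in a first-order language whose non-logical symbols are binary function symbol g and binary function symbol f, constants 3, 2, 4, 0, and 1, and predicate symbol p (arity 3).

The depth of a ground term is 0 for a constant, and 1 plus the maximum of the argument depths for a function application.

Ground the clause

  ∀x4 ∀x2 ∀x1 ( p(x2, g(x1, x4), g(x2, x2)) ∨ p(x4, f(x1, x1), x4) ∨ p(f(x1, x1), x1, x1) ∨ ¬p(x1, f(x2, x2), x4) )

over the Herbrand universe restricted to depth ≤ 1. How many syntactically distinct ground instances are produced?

Ground terms of depth ≤ 1:
  If N_k denotes the number of depth-≤k ground terms, the 5 constants give N_0 = 5, and each function symbol of arity r contributes N_{k-1}^r new terms at level k: N_k = 5 + N_{k-1}^2 + N_{k-1}^2.
  N_0 = 5
  N_1 = 5 + 5^2 + 5^2 = 55
So there are 55 ground terms available for substitution.
The body mentions every one of the 3 quantified variables; since ground terms form a free algebra, no two substitutions collapse to the same formula.
Number of ground instances = 55^3 = 166375.

166375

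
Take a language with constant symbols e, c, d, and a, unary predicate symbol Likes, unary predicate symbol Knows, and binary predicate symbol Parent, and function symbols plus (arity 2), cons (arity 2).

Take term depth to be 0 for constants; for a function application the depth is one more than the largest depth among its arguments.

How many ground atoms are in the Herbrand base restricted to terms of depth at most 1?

1368

First count ground terms of depth ≤ 1.
If N_k denotes the number of depth-≤k ground terms, the 4 constants give N_0 = 4, and each function symbol of arity r contributes N_{k-1}^r new terms at level k: N_k = 4 + N_{k-1}^2 + N_{k-1}^2.
N_0 = 4
N_1 = 4 + 4^2 + 4^2 = 36
So |H| = 36.
For each predicate symbol, the number of ground atoms is |H| raised to its arity; summing:
  Likes: 36;  Knows: 36;  Parent: 36^2 = 1296
Total ground atoms: 36 + 36 + 1296 = 1368.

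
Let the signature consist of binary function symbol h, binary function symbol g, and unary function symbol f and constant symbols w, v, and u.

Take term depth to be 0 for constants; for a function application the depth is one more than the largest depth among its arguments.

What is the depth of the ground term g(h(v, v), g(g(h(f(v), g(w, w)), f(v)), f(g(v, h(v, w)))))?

depth(h(v, v)) = 1 + max(0, 0) = 1
depth(f(v)) = 1 + depth(v) = 1 + 0 = 1
depth(g(w, w)) = 1 + max(0, 0) = 1
depth(h(f(v), g(w, w))) = 1 + max(1, 1) = 2
depth(g(h(f(v), g(w, w)), f(v))) = 1 + max(2, 1) = 3
depth(h(v, w)) = 1 + max(0, 0) = 1
depth(g(v, h(v, w))) = 1 + max(0, 1) = 2
depth(f(g(v, h(v, w)))) = 1 + depth(g(v, h(v, w))) = 1 + 2 = 3
depth(g(g(h(f(v), g(w, w)), f(v)), f(g(v, h(v, w))))) = 1 + max(3, 3) = 4
depth(g(h(v, v), g(g(h(f(v), g(w, w)), f(v)), f(g(v, h(v, w)))))) = 1 + max(1, 4) = 5

5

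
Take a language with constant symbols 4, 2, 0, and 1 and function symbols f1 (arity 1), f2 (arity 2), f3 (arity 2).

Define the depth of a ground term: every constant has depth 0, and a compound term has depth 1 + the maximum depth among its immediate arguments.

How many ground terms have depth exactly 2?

Let N_k count ground terms of depth at most k. Each non-constant term of depth ≤ k is some function symbol applied to depth-≤(k−1) arguments, giving N_k = 4 + N_{k-1} + N_{k-1}^2 + N_{k-1}^2.
N_0 = 4
N_1 = 4 + 4 + 4^2 + 4^2 = 40
N_2 = 4 + 40 + 40^2 + 40^2 = 3244
Terms of depth exactly 2: N_2 − N_1 = 3244 − 40 = 3204.

3204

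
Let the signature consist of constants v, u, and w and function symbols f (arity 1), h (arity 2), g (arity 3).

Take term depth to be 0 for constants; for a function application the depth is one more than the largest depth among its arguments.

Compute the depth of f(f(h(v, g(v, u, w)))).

depth(g(v, u, w)) = 1 + max(0, 0, 0) = 1
depth(h(v, g(v, u, w))) = 1 + max(0, 1) = 2
depth(f(h(v, g(v, u, w)))) = 1 + depth(h(v, g(v, u, w))) = 1 + 2 = 3
depth(f(f(h(v, g(v, u, w))))) = 1 + depth(f(h(v, g(v, u, w)))) = 1 + 3 = 4

4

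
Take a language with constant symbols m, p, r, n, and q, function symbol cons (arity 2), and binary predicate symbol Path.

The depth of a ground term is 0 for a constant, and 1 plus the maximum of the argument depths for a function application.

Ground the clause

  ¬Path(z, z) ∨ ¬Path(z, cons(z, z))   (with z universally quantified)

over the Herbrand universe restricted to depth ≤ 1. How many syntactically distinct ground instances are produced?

Ground terms of depth ≤ 1:
  Write N_k for the number of ground terms of depth ≤ k. A term of depth ≤ k is either a constant or a function symbol applied to arguments of depth ≤ k−1, so N_k = 5 + N_{k-1}^2.
  N_0 = 5
  N_1 = 5 + 5^2 = 30
So there are 30 ground terms available for substitution.
The body mentions the single quantified variable z; since ground terms form a free algebra, no two substitutions collapse to the same formula.
Number of ground instances = 30.

30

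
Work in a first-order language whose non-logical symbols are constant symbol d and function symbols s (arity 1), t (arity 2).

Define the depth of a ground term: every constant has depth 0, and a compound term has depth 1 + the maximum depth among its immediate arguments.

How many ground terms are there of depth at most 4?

If N_k denotes the number of depth-≤k ground terms, the 1 constant gives N_0 = 1, and each function symbol of arity r contributes N_{k-1}^r new terms at level k: N_k = 1 + N_{k-1} + N_{k-1}^2.
N_0 = 1
N_1 = 1 + 1 + 1^2 = 3
N_2 = 1 + 3 + 3^2 = 13
N_3 = 1 + 13 + 13^2 = 183
N_4 = 1 + 183 + 183^2 = 33673

33673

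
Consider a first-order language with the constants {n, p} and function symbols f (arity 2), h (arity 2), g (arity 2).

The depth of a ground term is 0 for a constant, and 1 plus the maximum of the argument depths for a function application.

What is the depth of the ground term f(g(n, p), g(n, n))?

2

depth(g(n, p)) = 1 + max(0, 0) = 1
depth(g(n, n)) = 1 + max(0, 0) = 1
depth(f(g(n, p), g(n, n))) = 1 + max(1, 1) = 2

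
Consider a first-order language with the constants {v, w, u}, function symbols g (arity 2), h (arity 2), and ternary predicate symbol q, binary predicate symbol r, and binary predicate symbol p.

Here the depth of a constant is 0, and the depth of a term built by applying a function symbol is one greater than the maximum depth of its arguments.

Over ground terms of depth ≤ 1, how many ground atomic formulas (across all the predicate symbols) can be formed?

First count ground terms of depth ≤ 1.
Let N_k = |{terms of depth ≤ k}|. Then N_0 = 3 and N_k = 3 + N_{k-1}^2 + N_{k-1}^2 for k ≥ 1 (one summand per function symbol, arity giving the exponent).
N_0 = 3
N_1 = 3 + 3^2 + 3^2 = 21
So |H| = 21.
Ground atoms are formed by filling each argument slot of a predicate with a term from H, so an r-ary predicate gives |H|^r atoms:
  q: 21^3 = 9261;  r: 21^2 = 441;  p: 21^2 = 441
Total ground atoms: 9261 + 441 + 441 = 10143.

10143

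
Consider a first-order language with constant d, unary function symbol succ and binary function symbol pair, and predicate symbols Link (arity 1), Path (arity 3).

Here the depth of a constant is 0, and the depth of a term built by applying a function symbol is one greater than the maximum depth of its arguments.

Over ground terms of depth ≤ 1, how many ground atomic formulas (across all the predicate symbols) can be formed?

30

First count ground terms of depth ≤ 1.
Write N_k for the number of ground terms of depth ≤ k. A term of depth ≤ k is either a constant or a function symbol applied to arguments of depth ≤ k−1, so N_k = 1 + N_{k-1} + N_{k-1}^2.
N_0 = 1
N_1 = 1 + 1 + 1^2 = 3
Explicitly: d, succ(d), pair(d, d).
So |H| = 3.
A ground atom is a predicate applied to a tuple of terms from H, so the count is the sum over predicates of |H|^arity:
  Link: 3;  Path: 3^3 = 27
Total ground atoms: 3 + 27 = 30.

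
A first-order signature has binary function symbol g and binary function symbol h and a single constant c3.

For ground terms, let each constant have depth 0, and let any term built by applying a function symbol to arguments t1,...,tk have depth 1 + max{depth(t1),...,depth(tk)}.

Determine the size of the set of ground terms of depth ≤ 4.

Count level by level. With function symbols g/2, h/2, the terms of depth ≤ k are the 1 constant together with each function applied to depth-≤(k−1) tuples, so N_k = 1 + N_{k-1}^2 + N_{k-1}^2.
N_0 = 1
N_1 = 1 + 1^2 + 1^2 = 3
N_2 = 1 + 3^2 + 3^2 = 19
N_3 = 1 + 19^2 + 19^2 = 723
N_4 = 1 + 723^2 + 723^2 = 1045459

1045459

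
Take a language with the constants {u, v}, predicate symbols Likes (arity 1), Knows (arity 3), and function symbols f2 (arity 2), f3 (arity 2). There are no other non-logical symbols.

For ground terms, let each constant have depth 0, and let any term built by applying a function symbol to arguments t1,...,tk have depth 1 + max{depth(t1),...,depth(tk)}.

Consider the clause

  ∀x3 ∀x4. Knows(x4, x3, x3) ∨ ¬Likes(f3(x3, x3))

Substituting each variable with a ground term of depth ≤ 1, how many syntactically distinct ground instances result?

Ground terms of depth ≤ 1:
  Let N_k count ground terms of depth at most k. Each non-constant term of depth ≤ k is some function symbol applied to depth-≤(k−1) arguments, giving N_k = 2 + N_{k-1}^2 + N_{k-1}^2.
  N_0 = 2
  N_1 = 2 + 2^2 + 2^2 = 10
So there are 10 ground terms available for substitution.
The clause has 2 distinct variables (x3, x4), each appearing in the body. In the free term algebra distinct substitutions yield syntactically distinct ground instances.
Number of ground instances = 10^2 = 100.

100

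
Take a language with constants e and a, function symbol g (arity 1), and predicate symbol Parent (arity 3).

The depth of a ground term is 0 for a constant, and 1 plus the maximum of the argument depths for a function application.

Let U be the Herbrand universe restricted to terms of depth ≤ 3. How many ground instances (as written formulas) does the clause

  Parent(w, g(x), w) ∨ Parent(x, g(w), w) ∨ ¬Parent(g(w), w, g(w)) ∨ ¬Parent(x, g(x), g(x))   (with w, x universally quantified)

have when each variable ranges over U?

Ground terms of depth ≤ 3:
  Let N_k count ground terms of depth at most k. Each non-constant term of depth ≤ k is some function symbol applied to depth-≤(k−1) arguments, giving N_k = 2 + N_{k-1}.
  N_0 = 2
  N_1 = 2 + 2 = 4
  N_2 = 2 + 4 = 6
  N_3 = 2 + 6 = 8
So there are 8 ground terms available for substitution.
Each of w, x ranges independently over the available ground terms, and distinct assignments produce distinct instances.
Number of ground instances = 8^2 = 64.

64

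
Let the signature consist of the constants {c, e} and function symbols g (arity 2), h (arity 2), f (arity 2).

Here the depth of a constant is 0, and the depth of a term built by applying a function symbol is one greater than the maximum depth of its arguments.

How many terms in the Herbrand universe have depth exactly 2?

Count level by level. With function symbols g/2, h/2, f/2, the terms of depth ≤ k are the 2 constants together with each function applied to depth-≤(k−1) tuples, so N_k = 2 + N_{k-1}^2 + N_{k-1}^2 + N_{k-1}^2.
N_0 = 2
N_1 = 2 + 2^2 + 2^2 + 2^2 = 14
N_2 = 2 + 14^2 + 14^2 + 14^2 = 590
Terms of depth exactly 2: N_2 − N_1 = 590 − 14 = 576.

576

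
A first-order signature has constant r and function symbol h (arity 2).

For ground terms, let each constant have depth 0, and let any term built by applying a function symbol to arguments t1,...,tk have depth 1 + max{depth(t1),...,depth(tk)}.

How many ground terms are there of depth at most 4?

677

Count level by level. With function symbols h/2, the terms of depth ≤ k are the 1 constant together with each function applied to depth-≤(k−1) tuples, so N_k = 1 + N_{k-1}^2.
N_0 = 1
N_1 = 1 + 1^2 = 2
N_2 = 1 + 2^2 = 5
N_3 = 1 + 5^2 = 26
N_4 = 1 + 26^2 = 677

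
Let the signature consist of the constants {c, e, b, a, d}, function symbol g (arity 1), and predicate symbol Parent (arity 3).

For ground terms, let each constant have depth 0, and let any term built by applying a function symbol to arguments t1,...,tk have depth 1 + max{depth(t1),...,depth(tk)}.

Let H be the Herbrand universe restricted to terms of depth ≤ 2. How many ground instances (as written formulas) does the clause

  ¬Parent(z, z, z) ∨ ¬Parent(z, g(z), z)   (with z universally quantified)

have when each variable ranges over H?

Ground terms of depth ≤ 2:
  Let N_k = |{terms of depth ≤ k}|. Then N_0 = 5 and N_k = 5 + N_{k-1} for k ≥ 1 (one summand per function symbol, arity giving the exponent).
  N_0 = 5
  N_1 = 5 + 5 = 10
  N_2 = 5 + 10 = 15
So there are 15 ground terms available for substitution.
The body mentions the single quantified variable z; since ground terms form a free algebra, no two substitutions collapse to the same formula.
Number of ground instances = 15.

15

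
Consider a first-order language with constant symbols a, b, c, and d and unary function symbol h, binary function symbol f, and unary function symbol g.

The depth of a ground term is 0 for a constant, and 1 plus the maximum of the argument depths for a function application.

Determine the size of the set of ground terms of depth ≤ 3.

714028

Count level by level. With function symbols h/1, f/2, g/1, the terms of depth ≤ k are the 4 constants together with each function applied to depth-≤(k−1) tuples, so N_k = 4 + N_{k-1} + N_{k-1}^2 + N_{k-1}.
N_0 = 4
N_1 = 4 + 4 + 4^2 + 4 = 28
N_2 = 4 + 28 + 28^2 + 28 = 844
N_3 = 4 + 844 + 844^2 + 844 = 714028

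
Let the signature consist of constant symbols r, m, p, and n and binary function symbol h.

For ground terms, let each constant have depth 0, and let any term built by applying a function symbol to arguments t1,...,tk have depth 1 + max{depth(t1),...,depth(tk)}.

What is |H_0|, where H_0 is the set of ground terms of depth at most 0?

Write N_k for the number of ground terms of depth ≤ k. A term of depth ≤ k is either a constant or a function symbol applied to arguments of depth ≤ k−1, so N_k = 4 + N_{k-1}^2.
N_0 = 4

4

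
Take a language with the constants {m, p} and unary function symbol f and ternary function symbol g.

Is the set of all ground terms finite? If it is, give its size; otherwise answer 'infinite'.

The signature has at least one function symbol (f, arity 1) and at least one constant (m).
Iterating f gives infinitely many distinct ground terms: m, f(m), f(f(m)), ...
So the Herbrand universe is infinite.

infinite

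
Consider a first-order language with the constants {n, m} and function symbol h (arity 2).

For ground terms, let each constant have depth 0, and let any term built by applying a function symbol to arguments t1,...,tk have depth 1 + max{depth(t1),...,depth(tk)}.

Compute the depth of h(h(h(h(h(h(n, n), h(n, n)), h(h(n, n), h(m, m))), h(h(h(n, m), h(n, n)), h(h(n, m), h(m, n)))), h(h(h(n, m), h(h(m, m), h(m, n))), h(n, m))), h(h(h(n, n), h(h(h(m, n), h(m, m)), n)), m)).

6

depth(h(n, n)) = 1 + max(0, 0) = 1
depth(h(h(n, n), h(n, n))) = 1 + max(1, 1) = 2
depth(h(m, m)) = 1 + max(0, 0) = 1
depth(h(h(n, n), h(m, m))) = 1 + max(1, 1) = 2
depth(h(h(h(n, n), h(n, n)), h(h(n, n), h(m, m)))) = 1 + max(2, 2) = 3
depth(h(n, m)) = 1 + max(0, 0) = 1
depth(h(h(n, m), h(n, n))) = 1 + max(1, 1) = 2
depth(h(m, n)) = 1 + max(0, 0) = 1
depth(h(h(n, m), h(m, n))) = 1 + max(1, 1) = 2
depth(h(h(h(n, m), h(n, n)), h(h(n, m), h(m, n)))) = 1 + max(2, 2) = 3
depth(h(h(h(h(n, n), h(n, n)), h(h(n, n), h(m, m))), h(h(h(n, m), h(n, n)), h(h(n, m), h(m, n))))) = 1 + max(3, 3) = 4
depth(h(h(m, m), h(m, n))) = 1 + max(1, 1) = 2
depth(h(h(n, m), h(h(m, m), h(m, n)))) = 1 + max(1, 2) = 3
depth(h(h(h(n, m), h(h(m, m), h(m, n))), h(n, m))) = 1 + max(3, 1) = 4
depth(h(h(h(h(h(n, n), h(n, n)), h(h(n, n), h(m, m))), h(h(h(n, m), h(n, n)), h(h(n, m), h(m, n)))), h(h(h(n, m), h(h(m, m), h(m, n))), h(n, m)))) = 1 + max(4, 4) = 5
depth(h(h(m, n), h(m, m))) = 1 + max(1, 1) = 2
depth(h(h(h(m, n), h(m, m)), n)) = 1 + max(2, 0) = 3
depth(h(h(n, n), h(h(h(m, n), h(m, m)), n))) = 1 + max(1, 3) = 4
depth(h(h(h(n, n), h(h(h(m, n), h(m, m)), n)), m)) = 1 + max(4, 0) = 5
depth(h(h(h(h(h(h(n, n), h(n, n)), h(h(n, n), h(m, m))), h(h(h(n, m), h(n, n)), h(h(n, m), h(m, n)))), h(h(h(n, m), h(h(m, m), h(m, n))), h(n, m))), h(h(h(n, n), h(h(h(m, n), h(m, m)), n)), m))) = 1 + max(5, 5) = 6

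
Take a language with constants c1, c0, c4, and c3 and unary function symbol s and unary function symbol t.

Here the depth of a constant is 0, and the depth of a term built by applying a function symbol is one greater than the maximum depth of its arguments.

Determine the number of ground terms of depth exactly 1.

If N_k denotes the number of depth-≤k ground terms, the 4 constants give N_0 = 4, and each function symbol of arity r contributes N_{k-1}^r new terms at level k: N_k = 4 + N_{k-1} + N_{k-1}.
N_0 = 4
N_1 = 4 + 4 + 4 = 12
Terms of depth exactly 1: N_1 − N_0 = 12 − 4 = 8.

8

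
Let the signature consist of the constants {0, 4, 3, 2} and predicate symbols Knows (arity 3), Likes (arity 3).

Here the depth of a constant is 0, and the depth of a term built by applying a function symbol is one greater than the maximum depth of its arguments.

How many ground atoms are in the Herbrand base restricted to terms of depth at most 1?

First count ground terms of depth ≤ 1.
With no function symbols every ground term is a constant, so there are exactly 4 ground terms at every depth bound.
N_0 = 4
N_1 = 4
Explicitly: 0, 4, 3, 2.
So |H| = 4.
A ground atom is a predicate applied to a tuple of terms from H, so the count is the sum over predicates of |H|^arity:
  Knows: 4^3 = 64;  Likes: 4^3 = 64
Total ground atoms: 64 + 64 = 128.

128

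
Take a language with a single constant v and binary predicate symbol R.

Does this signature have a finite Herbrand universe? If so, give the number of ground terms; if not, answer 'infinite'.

There are no function symbols, so the only ground term is the single constant.
The Herbrand universe is {v}, finite with 1 element.

1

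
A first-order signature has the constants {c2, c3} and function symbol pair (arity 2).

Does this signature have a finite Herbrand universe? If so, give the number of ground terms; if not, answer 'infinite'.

The signature has at least one function symbol (pair, arity 2) and at least one constant (c2).
Iterating pair gives infinitely many distinct ground terms: c2, pair(c2, c2), pair(pair(c2, c2), pair(c2, c2)), ...
So the Herbrand universe is infinite.

infinite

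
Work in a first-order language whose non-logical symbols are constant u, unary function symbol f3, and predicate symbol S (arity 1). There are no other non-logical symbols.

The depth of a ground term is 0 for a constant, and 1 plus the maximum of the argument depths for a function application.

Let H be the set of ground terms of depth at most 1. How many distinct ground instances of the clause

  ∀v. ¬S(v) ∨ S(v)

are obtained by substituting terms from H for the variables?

Ground terms of depth ≤ 1:
  Let N_k = |{terms of depth ≤ k}|. Then N_0 = 1 and N_k = 1 + N_{k-1} for k ≥ 1 (one summand per function symbol, arity giving the exponent).
  N_0 = 1
  N_1 = 1 + 1 = 2
So there are 2 ground terms available for substitution.
The clause has 1 distinct variable (v), which appears in the body. In the free term algebra distinct substitutions yield syntactically distinct ground instances.
Number of ground instances = 2.

2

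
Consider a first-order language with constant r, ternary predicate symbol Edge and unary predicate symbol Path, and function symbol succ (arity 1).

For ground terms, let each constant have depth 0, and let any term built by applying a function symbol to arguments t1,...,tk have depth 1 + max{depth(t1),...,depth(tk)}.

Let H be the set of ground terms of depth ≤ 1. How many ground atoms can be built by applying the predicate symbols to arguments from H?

First count ground terms of depth ≤ 1.
Let N_k count ground terms of depth at most k. Each non-constant term of depth ≤ k is some function symbol applied to depth-≤(k−1) arguments, giving N_k = 1 + N_{k-1}.
N_0 = 1
N_1 = 1 + 1 = 2
So |H| = 2.
A ground atom is a predicate applied to a tuple of terms from H, so the count is the sum over predicates of |H|^arity:
  Edge: 2^3 = 8;  Path: 2
Total ground atoms: 8 + 2 = 10.

10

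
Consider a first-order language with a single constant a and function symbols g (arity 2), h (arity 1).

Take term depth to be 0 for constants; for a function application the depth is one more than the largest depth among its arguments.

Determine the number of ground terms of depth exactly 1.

2

Count level by level. With function symbols g/2, h/1, the terms of depth ≤ k are the 1 constant together with each function applied to depth-≤(k−1) tuples, so N_k = 1 + N_{k-1}^2 + N_{k-1}.
N_0 = 1
N_1 = 1 + 1^2 + 1 = 3
Terms of depth exactly 1: N_1 − N_0 = 3 − 1 = 2.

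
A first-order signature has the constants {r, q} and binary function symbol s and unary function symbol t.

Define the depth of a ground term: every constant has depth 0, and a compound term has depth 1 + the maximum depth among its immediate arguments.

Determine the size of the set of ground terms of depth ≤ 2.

74

Count level by level. With function symbols s/2, t/1, the terms of depth ≤ k are the 2 constants together with each function applied to depth-≤(k−1) tuples, so N_k = 2 + N_{k-1}^2 + N_{k-1}.
N_0 = 2
N_1 = 2 + 2^2 + 2 = 8
N_2 = 2 + 8^2 + 8 = 74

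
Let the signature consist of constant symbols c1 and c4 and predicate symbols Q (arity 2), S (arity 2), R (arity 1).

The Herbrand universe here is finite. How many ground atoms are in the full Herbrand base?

With no function symbols, the Herbrand universe is just the 2 constants.
Ground atoms per predicate: Q: 2^2 = 4, S: 2^2 = 4, R: 2.
Herbrand base size = 4 + 4 + 2 = 10.

10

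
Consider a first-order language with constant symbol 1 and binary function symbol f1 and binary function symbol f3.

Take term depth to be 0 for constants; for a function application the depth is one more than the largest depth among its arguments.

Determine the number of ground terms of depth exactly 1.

2

Let N_k count ground terms of depth at most k. Each non-constant term of depth ≤ k is some function symbol applied to depth-≤(k−1) arguments, giving N_k = 1 + N_{k-1}^2 + N_{k-1}^2.
N_0 = 1
N_1 = 1 + 1^2 + 1^2 = 3
Terms of depth exactly 1: N_1 − N_0 = 3 − 1 = 2.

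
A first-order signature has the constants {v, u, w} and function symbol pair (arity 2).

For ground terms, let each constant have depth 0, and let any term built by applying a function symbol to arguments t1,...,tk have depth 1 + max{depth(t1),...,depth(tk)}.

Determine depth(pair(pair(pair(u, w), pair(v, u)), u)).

3

depth(pair(u, w)) = 1 + max(0, 0) = 1
depth(pair(v, u)) = 1 + max(0, 0) = 1
depth(pair(pair(u, w), pair(v, u))) = 1 + max(1, 1) = 2
depth(pair(pair(pair(u, w), pair(v, u)), u)) = 1 + max(2, 0) = 3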